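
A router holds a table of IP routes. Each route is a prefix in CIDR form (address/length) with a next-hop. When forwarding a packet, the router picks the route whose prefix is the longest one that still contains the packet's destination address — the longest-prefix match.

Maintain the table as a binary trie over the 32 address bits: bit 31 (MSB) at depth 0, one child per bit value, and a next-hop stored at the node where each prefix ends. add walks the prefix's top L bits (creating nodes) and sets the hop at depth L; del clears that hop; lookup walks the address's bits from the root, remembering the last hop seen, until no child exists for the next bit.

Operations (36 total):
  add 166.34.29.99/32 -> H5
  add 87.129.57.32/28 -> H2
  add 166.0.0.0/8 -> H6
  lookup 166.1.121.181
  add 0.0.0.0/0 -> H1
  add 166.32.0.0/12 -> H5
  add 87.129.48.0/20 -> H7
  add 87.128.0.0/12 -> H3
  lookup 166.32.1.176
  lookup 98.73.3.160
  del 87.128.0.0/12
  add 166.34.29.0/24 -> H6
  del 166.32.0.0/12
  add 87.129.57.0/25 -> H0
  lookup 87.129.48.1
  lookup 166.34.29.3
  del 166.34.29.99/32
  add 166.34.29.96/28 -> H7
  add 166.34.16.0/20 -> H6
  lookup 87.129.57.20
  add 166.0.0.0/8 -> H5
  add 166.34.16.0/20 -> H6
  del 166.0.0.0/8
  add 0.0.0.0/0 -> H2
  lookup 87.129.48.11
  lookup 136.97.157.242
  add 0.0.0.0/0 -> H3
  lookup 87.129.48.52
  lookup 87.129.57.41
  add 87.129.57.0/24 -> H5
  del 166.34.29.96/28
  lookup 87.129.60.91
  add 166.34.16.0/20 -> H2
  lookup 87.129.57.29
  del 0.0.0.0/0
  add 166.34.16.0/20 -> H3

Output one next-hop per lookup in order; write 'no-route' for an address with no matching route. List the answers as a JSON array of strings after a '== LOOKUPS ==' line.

Trace:
  add 166.34.29.99/32 -> H5 at depth 32
  add 87.129.57.32/28 -> H2 at depth 28
  add 166.0.0.0/8 -> H6 at depth 8
  ? 166.1.121.181  path d0:-→d1:-→d2:-→d3:-→d4:-→d5:-→d6:-→d7:-→d8:H6→d9:-→d10:-  best=H6
  add 0.0.0.0/0 -> H1 at depth 0
  add 166.32.0.0/12 -> H5 at depth 12
  add 87.129.48.0/20 -> H7 at depth 20
  add 87.128.0.0/12 -> H3 at depth 12
  ? 166.32.1.176  path d0:H1→d1:-→d2:-→d3:-→d4:-→d5:-→d6:-→d7:-→d8:H6→d9:-→d10:-→d11:-→d12:H5→d13:-→d14:-  best=H5
  ? 98.73.3.160  path d0:H1→d1:-→d2:-  best=H1
  - 87.128.0.0/12 clear@12
  add 166.34.29.0/24 -> H6 at depth 24
  - 166.32.0.0/12 clear@12
  add 87.129.57.0/25 -> H0 at depth 25
  ? 87.129.48.1  path d0:H1→d1:-→d2:-→d3:-→d4:-→d5:-→d6:-→d7:-→d8:-→d9:-→d10:-→d11:-→d12:-→d13:-→d14:-→d15:-→d16:-→d17:-→d18:-→d19:-→d20:H7  best=H7
  ? 166.34.29.3  path d0:H1→d1:-→d2:-→d3:-→d4:-→d5:-→d6:-→d7:-→d8:H6→d9:-→d10:-→d11:-→d12:-→d13:-→d14:-→d15:-→d16:-→d17:-→d18:-→d19:-→d20:-→d21:-→d22:-→d23:-→d24:H6→d25:-  best=H6
  - 166.34.29.99/32 clear@32
  add 166.34.29.96/28 -> H7 at depth 28
  add 166.34.16.0/20 -> H6 at depth 20
  ? 87.129.57.20  path d0:H1→d1:-→d2:-→d3:-→d4:-→d5:-→d6:-→d7:-→d8:-→d9:-→d10:-→d11:-→d12:-→d13:-→d14:-→d15:-→d16:-→d17:-→d18:-→d19:-→d20:H7→d21:-→d22:-→d23:-→d24:-→d25:H0→d26:-  best=H0
  add 166.0.0.0/8 -> H5 at depth 8
  add 166.34.16.0/20 -> H6 at depth 20
  - 166.0.0.0/8 clear@8
  add 0.0.0.0/0 -> H2 at depth 0
  ? 87.129.48.11  path d0:H2→d1:-→d2:-→d3:-→d4:-→d5:-→d6:-→d7:-→d8:-→d9:-→d10:-→d11:-→d12:-→d13:-→d14:-→d15:-→d16:-→d17:-→d18:-→d19:-→d20:H7  best=H7
  ? 136.97.157.242  path d0:H2→d1:-→d2:-  best=H2
  add 0.0.0.0/0 -> H3 at depth 0
  ? 87.129.48.52  path d0:H3→d1:-→d2:-→d3:-→d4:-→d5:-→d6:-→d7:-→d8:-→d9:-→d10:-→d11:-→d12:-→d13:-→d14:-→d15:-→d16:-→d17:-→d18:-→d19:-→d20:H7  best=H7
  ? 87.129.57.41  path d0:H3→d1:-→d2:-→d3:-→d4:-→d5:-→d6:-→d7:-→d8:-→d9:-→d10:-→d11:-→d12:-→d13:-→d14:-→d15:-→d16:-→d17:-→d18:-→d19:-→d20:H7→d21:-→d22:-→d23:-→d24:-→d25:H0→d26:-→d27:-→d28:H2  best=H2
  add 87.129.57.0/24 -> H5 at depth 24
  - 166.34.29.96/28 clear@28
  ? 87.129.60.91  path d0:H3→d1:-→d2:-→d3:-→d4:-→d5:-→d6:-→d7:-→d8:-→d9:-→d10:-→d11:-→d12:-→d13:-→d14:-→d15:-→d16:-→d17:-→d18:-→d19:-→d20:H7→d21:-  best=H7
  add 166.34.16.0/20 -> H2 at depth 20
  ? 87.129.57.29  path d0:H3→d1:-→d2:-→d3:-→d4:-→d5:-→d6:-→d7:-→d8:-→d9:-→d10:-→d11:-→d12:-→d13:-→d14:-→d15:-→d16:-→d17:-→d18:-→d19:-→d20:H7→d21:-→d22:-→d23:-→d24:H5→d25:H0→d26:-  best=H0
  - 0.0.0.0/0 clear@0
  add 166.34.16.0/20 -> H3 at depth 20

== LOOKUPS ==
["H6","H5","H1","H7","H6","H0","H7","H2","H7","H2","H7","H0"]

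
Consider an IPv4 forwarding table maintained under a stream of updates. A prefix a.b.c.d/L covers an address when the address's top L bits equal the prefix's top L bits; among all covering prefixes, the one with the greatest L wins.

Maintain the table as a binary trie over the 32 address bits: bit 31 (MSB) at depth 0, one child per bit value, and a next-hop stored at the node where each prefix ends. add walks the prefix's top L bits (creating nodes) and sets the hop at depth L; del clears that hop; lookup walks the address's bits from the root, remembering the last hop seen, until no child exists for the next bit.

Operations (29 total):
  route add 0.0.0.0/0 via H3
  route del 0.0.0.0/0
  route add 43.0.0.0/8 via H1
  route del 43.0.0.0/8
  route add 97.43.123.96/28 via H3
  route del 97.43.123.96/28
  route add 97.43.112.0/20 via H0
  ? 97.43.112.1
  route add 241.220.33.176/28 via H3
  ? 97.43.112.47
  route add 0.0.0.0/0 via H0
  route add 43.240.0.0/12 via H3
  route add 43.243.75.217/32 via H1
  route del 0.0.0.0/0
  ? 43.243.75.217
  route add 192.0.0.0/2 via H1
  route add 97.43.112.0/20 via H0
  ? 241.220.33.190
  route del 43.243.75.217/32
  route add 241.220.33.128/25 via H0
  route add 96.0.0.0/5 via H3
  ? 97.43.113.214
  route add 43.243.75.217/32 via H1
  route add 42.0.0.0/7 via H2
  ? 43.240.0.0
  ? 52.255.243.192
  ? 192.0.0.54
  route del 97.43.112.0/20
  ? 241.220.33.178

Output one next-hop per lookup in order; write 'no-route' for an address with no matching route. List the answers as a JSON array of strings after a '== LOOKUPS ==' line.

Process each operation:
  + 0.0.0.0/0 (H3) depth=0
  - 0.0.0.0/0 clear@0
  + 43.0.0.0/8 (H1) depth=8
  - 43.0.0.0/8 clear@8
  + 97.43.123.96/28 (H3) depth=28
  - 97.43.123.96/28 clear@28
  + 97.43.112.0/20 (H0) depth=20
  ? 97.43.112.1  path d0:-→d1:-→d2:-→d3:-→d4:-→d5:-→d6:-→d7:-→d8:-→d9:-→d10:-→d11:-→d12:-→d13:-→d14:-→d15:-→d16:-→d17:-→d18:-→d19:-→d20:H0  best=H0
  + 241.220.33.176/28 (H3) depth=28
  ? 97.43.112.47  path d0:-→d1:-→d2:-→d3:-→d4:-→d5:-→d6:-→d7:-→d8:-→d9:-→d10:-→d11:-→d12:-→d13:-→d14:-→d15:-→d16:-→d17:-→d18:-→d19:-→d20:H0  best=H0
  + 0.0.0.0/0 (H0) depth=0
  + 43.240.0.0/12 (H3) depth=12
  + 43.243.75.217/32 (H1) depth=32
  - 0.0.0.0/0 clear@0
  ? 43.243.75.217  path d0:-→d1:-→d2:-→d3:-→d4:-→d5:-→d6:-→d7:-→d8:-→d9:-→d10:-→d11:-→d12:H3→d13:-→d14:-→d15:-→d16:-→d17:-→d18:-→d19:-→d20:-→d21:-→d22:-→d23:-→d24:-→d25:-→d26:-→d27:-→d28:-→d29:-→d30:-→d31:-→d32:H1  best=H1
  + 192.0.0.0/2 (H1) depth=2
  + 97.43.112.0/20 (H0) depth=20
  ? 241.220.33.190  path d0:-→d1:-→d2:H1→d3:-→d4:-→d5:-→d6:-→d7:-→d8:-→d9:-→d10:-→d11:-→d12:-→d13:-→d14:-→d15:-→d16:-→d17:-→d18:-→d19:-→d20:-→d21:-→d22:-→d23:-→d24:-→d25:-→d26:-→d27:-→d28:H3  best=H3
  - 43.243.75.217/32 clear@32
  + 241.220.33.128/25 (H0) depth=25
  + 96.0.0.0/5 (H3) depth=5
  ? 97.43.113.214  path d0:-→d1:-→d2:-→d3:-→d4:-→d5:H3→d6:-→d7:-→d8:-→d9:-→d10:-→d11:-→d12:-→d13:-→d14:-→d15:-→d16:-→d17:-→d18:-→d19:-→d20:H0  best=H0
  + 43.243.75.217/32 (H1) depth=32
  + 42.0.0.0/7 (H2) depth=7
  ? 43.240.0.0  path d0:-→d1:-→d2:-→d3:-→d4:-→d5:-→d6:-→d7:H2→d8:-→d9:-→d10:-→d11:-→d12:H3→d13:-→d14:-  best=H3
  ? 52.255.243.192  path d0:-→d1:-→d2:-→d3:-  best=no-route
  ? 192.0.0.54  path d0:-→d1:-→d2:H1  best=H1
  - 97.43.112.0/20 clear@20
  ? 241.220.33.178  path d0:-→d1:-→d2:H1→d3:-→d4:-→d5:-→d6:-→d7:-→d8:-→d9:-→d10:-→d11:-→d12:-→d13:-→d14:-→d15:-→d16:-→d17:-→d18:-→d19:-→d20:-→d21:-→d22:-→d23:-→d24:-→d25:H0→d26:-→d27:-→d28:H3  best=H3

== LOOKUPS ==
["H0","H0","H1","H3","H0","H3","no-route","H1","H3"]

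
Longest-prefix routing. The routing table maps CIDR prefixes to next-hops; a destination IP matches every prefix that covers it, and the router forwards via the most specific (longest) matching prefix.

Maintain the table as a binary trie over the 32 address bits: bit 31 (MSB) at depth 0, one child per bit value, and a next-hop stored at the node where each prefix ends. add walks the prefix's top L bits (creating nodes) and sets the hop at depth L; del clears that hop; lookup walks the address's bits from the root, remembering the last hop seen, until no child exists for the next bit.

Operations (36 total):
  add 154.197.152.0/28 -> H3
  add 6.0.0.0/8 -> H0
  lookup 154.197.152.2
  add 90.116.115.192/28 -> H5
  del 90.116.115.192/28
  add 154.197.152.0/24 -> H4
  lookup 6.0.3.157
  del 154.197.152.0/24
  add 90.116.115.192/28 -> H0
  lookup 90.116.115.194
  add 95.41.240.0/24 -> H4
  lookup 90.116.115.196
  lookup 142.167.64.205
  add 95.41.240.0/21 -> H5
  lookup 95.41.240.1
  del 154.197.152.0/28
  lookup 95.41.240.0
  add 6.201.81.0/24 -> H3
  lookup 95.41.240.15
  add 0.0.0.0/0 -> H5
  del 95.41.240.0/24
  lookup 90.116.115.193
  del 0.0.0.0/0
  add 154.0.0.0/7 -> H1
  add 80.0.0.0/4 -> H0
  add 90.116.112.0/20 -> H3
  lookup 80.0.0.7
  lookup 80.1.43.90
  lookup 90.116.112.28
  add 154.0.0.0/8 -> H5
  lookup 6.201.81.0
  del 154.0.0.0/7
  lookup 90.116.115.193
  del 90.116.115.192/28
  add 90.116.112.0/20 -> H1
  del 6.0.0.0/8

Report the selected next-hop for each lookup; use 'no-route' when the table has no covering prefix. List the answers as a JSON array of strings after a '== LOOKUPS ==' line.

Apply in order:
  + 154.197.152.0/28 (H3) depth=28
  + 6.0.0.0/8 (H0) depth=8
  ? 154.197.152.2  path d0:-→d1:-→d2:-→d3:-→d4:-→d5:-→d6:-→d7:-→d8:-→d9:-→d10:-→d11:-→d12:-→d13:-→d14:-→d15:-→d16:-→d17:-→d18:-→d19:-→d20:-→d21:-→d22:-→d23:-→d24:-→d25:-→d26:-→d27:-→d28:H3  best=H3
  + 90.116.115.192/28 (H5) depth=28
  del 90.116.115.192/28 (clear depth 28)
  + 154.197.152.0/24 (H4) depth=24
  ? 6.0.3.157  path d0:-→d1:-→d2:-→d3:-→d4:-→d5:-→d6:-→d7:-→d8:H0  best=H0
  del 154.197.152.0/24 (clear depth 24)
  + 90.116.115.192/28 (H0) depth=28
  ? 90.116.115.194  path d0:-→d1:-→d2:-→d3:-→d4:-→d5:-→d6:-→d7:-→d8:-→d9:-→d10:-→d11:-→d12:-→d13:-→d14:-→d15:-→d16:-→d17:-→d18:-→d19:-→d20:-→d21:-→d22:-→d23:-→d24:-→d25:-→d26:-→d27:-→d28:H0  best=H0
  + 95.41.240.0/24 (H4) depth=24
  ? 90.116.115.196  path d0:-→d1:-→d2:-→d3:-→d4:-→d5:-→d6:-→d7:-→d8:-→d9:-→d10:-→d11:-→d12:-→d13:-→d14:-→d15:-→d16:-→d17:-→d18:-→d19:-→d20:-→d21:-→d22:-→d23:-→d24:-→d25:-→d26:-→d27:-→d28:H0  best=H0
  ? 142.167.64.205  path d0:-→d1:-→d2:-→d3:-  best=no-route
  + 95.41.240.0/21 (H5) depth=21
  ? 95.41.240.1  path d0:-→d1:-→d2:-→d3:-→d4:-→d5:-→d6:-→d7:-→d8:-→d9:-→d10:-→d11:-→d12:-→d13:-→d14:-→d15:-→d16:-→d17:-→d18:-→d19:-→d20:-→d21:H5→d22:-→d23:-→d24:H4  best=H4
  del 154.197.152.0/28 (clear depth 28)
  ? 95.41.240.0  path d0:-→d1:-→d2:-→d3:-→d4:-→d5:-→d6:-→d7:-→d8:-→d9:-→d10:-→d11:-→d12:-→d13:-→d14:-→d15:-→d16:-→d17:-→d18:-→d19:-→d20:-→d21:H5→d22:-→d23:-→d24:H4  best=H4
  + 6.201.81.0/24 (H3) depth=24
  ? 95.41.240.15  path d0:-→d1:-→d2:-→d3:-→d4:-→d5:-→d6:-→d7:-→d8:-→d9:-→d10:-→d11:-→d12:-→d13:-→d14:-→d15:-→d16:-→d17:-→d18:-→d19:-→d20:-→d21:H5→d22:-→d23:-→d24:H4  best=H4
  + 0.0.0.0/0 (H5) depth=0
  del 95.41.240.0/24 (clear depth 24)
  ? 90.116.115.193  path d0:H5→d1:-→d2:-→d3:-→d4:-→d5:-→d6:-→d7:-→d8:-→d9:-→d10:-→d11:-→d12:-→d13:-→d14:-→d15:-→d16:-→d17:-→d18:-→d19:-→d20:-→d21:-→d22:-→d23:-→d24:-→d25:-→d26:-→d27:-→d28:H0  best=H0
  del 0.0.0.0/0 (clear depth 0)
  + 154.0.0.0/7 (H1) depth=7
  + 80.0.0.0/4 (H0) depth=4
  + 90.116.112.0/20 (H3) depth=20
  ? 80.0.0.7  path d0:-→d1:-→d2:-→d3:-→d4:H0  best=H0
  ? 80.1.43.90  path d0:-→d1:-→d2:-→d3:-→d4:H0  best=H0
  ? 90.116.112.28  path d0:-→d1:-→d2:-→d3:-→d4:H0→d5:-→d6:-→d7:-→d8:-→d9:-→d10:-→d11:-→d12:-→d13:-→d14:-→d15:-→d16:-→d17:-→d18:-→d19:-→d20:H3→d21:-→d22:-  best=H3
  + 154.0.0.0/8 (H5) depth=8
  ? 6.201.81.0  path d0:-→d1:-→d2:-→d3:-→d4:-→d5:-→d6:-→d7:-→d8:H0→d9:-→d10:-→d11:-→d12:-→d13:-→d14:-→d15:-→d16:-→d17:-→d18:-→d19:-→d20:-→d21:-→d22:-→d23:-→d24:H3  best=H3
  del 154.0.0.0/7 (clear depth 7)
  ? 90.116.115.193  path d0:-→d1:-→d2:-→d3:-→d4:H0→d5:-→d6:-→d7:-→d8:-→d9:-→d10:-→d11:-→d12:-→d13:-→d14:-→d15:-→d16:-→d17:-→d18:-→d19:-→d20:H3→d21:-→d22:-→d23:-→d24:-→d25:-→d26:-→d27:-→d28:H0  best=H0
  del 90.116.115.192/28 (clear depth 28)
  + 90.116.112.0/20 (H1) depth=20
  del 6.0.0.0/8 (clear depth 8)

== LOOKUPS ==
["H3","H0","H0","H0","no-route","H4","H4","H4","H0","H0","H0","H3","H3","H0"]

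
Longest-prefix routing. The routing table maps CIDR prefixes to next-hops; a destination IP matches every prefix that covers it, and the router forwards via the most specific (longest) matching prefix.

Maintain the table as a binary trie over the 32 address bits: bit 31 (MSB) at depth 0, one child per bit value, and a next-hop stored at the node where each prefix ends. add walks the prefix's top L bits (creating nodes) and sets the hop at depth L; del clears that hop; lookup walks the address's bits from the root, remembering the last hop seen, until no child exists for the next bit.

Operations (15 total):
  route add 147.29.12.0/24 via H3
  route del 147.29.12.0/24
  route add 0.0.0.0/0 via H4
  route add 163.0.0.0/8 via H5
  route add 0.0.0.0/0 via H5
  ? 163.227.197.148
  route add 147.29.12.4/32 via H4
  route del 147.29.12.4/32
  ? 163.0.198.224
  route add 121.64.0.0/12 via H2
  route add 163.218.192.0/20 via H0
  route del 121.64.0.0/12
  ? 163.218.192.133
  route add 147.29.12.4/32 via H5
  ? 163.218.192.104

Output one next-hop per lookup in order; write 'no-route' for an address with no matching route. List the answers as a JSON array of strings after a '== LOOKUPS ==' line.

Process each operation:
  + 147.29.12.0/24 (H3) depth=24
  del 147.29.12.0/24 (clear depth 24)
  + 0.0.0.0/0 (H4) depth=0
  + 163.0.0.0/8 (H5) depth=8
  + 0.0.0.0/0 (H5) depth=0
  lookup 163.227.197.148: bits 10100011 walk d0:H5→d1:-→d2:-→d3:-→d4:-→d5:-→d6:-→d7:-→d8:H5 -> H5
  + 147.29.12.4/32 (H4) depth=32
  del 147.29.12.4/32 (clear depth 32)
  lookup 163.0.198.224: bits 10100011 walk d0:H5→d1:-→d2:-→d3:-→d4:-→d5:-→d6:-→d7:-→d8:H5 -> H5
  + 121.64.0.0/12 (H2) depth=12
  + 163.218.192.0/20 (H0) depth=20
  del 121.64.0.0/12 (clear depth 12)
  lookup 163.218.192.133: bits 10100011110110101100 walk d0:H5→d1:-→d2:-→d3:-→d4:-→d5:-→d6:-→d7:-→d8:H5→d9:-→d10:-→d11:-→d12:-→d13:-→d14:-→d15:-→d16:-→d17:-→d18:-→d19:-→d20:H0 -> H0
  + 147.29.12.4/32 (H5) depth=32
  lookup 163.218.192.104: bits 10100011110110101100 walk d0:H5→d1:-→d2:-→d3:-→d4:-→d5:-→d6:-→d7:-→d8:H5→d9:-→d10:-→d11:-→d12:-→d13:-→d14:-→d15:-→d16:-→d17:-→d18:-→d19:-→d20:H0 -> H0

== LOOKUPS ==
["H5","H5","H0","H0"]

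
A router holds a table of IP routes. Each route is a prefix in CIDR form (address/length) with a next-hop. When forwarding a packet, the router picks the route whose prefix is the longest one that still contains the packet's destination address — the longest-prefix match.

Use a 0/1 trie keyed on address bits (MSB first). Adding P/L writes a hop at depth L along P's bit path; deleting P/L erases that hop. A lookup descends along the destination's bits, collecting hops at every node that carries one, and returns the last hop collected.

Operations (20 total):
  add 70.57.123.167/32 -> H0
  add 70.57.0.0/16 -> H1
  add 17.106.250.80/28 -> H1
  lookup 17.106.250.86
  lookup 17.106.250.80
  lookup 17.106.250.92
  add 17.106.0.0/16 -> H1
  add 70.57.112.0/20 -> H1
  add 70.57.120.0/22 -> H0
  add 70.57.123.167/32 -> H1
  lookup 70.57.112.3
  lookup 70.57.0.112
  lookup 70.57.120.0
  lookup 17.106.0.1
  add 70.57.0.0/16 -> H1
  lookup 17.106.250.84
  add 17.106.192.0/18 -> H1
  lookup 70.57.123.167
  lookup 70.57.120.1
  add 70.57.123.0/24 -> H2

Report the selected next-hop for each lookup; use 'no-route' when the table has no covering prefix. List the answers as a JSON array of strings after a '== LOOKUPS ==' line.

Trace:
  + 70.57.123.167/32 (H0) depth=32
  + 70.57.0.0/16 (H1) depth=16
  + 17.106.250.80/28 (H1) depth=28
  Q 17.106.250.86: descend 0001000101101010111110100101 ; hops seen [H1] ; pick H1
  Q 17.106.250.80: descend 0001000101101010111110100101 ; hops seen [H1] ; pick H1
  Q 17.106.250.92: descend 0001000101101010111110100101 ; hops seen [H1] ; pick H1
  + 17.106.0.0/16 (H1) depth=16
  + 70.57.112.0/20 (H1) depth=20
  + 70.57.120.0/22 (H0) depth=22
  + 70.57.123.167/32 (H1) depth=32
  Q 70.57.112.3: descend 01000110001110010111 ; hops seen [H1,H1] ; pick H1
  Q 70.57.0.112: descend 01000110001110010 ; hops seen [H1] ; pick H1
  Q 70.57.120.0: descend 0100011000111001011110 ; hops seen [H1,H1,H0] ; pick H0
  Q 17.106.0.1: descend 0001000101101010 ; hops seen [H1] ; pick H1
  + 70.57.0.0/16 (H1) depth=16
  Q 17.106.250.84: descend 0001000101101010111110100101 ; hops seen [H1,H1] ; pick H1
  + 17.106.192.0/18 (H1) depth=18
  Q 70.57.123.167: descend 01000110001110010111101110100111 ; hops seen [H1,H1,H0,H1] ; pick H1
  Q 70.57.120.1: descend 0100011000111001011110 ; hops seen [H1,H1,H0] ; pick H0
  + 70.57.123.0/24 (H2) depth=24

== LOOKUPS ==
["H1","H1","H1","H1","H1","H0","H1","H1","H1","H0"]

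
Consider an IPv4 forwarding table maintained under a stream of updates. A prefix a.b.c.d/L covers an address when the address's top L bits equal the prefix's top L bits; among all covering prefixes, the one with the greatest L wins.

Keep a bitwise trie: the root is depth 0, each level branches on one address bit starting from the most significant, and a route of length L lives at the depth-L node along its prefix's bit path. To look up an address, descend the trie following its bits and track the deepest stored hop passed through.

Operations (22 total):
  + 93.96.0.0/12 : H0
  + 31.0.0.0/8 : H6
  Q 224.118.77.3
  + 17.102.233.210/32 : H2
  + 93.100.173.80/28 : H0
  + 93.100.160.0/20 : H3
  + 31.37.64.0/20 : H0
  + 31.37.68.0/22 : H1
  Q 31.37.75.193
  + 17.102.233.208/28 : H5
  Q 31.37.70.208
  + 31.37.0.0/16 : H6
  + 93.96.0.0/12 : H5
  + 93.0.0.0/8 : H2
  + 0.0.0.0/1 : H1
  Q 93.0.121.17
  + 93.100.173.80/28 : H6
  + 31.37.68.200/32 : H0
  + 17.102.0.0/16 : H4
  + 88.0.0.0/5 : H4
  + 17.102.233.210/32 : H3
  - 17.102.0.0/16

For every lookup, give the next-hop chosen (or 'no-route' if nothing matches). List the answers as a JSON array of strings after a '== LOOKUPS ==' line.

Process each operation:
  add 93.96.0.0/12 -> H0 at depth 12
  add 31.0.0.0/8 -> H6 at depth 8
  Q 224.118.77.3: descend ε ; hops seen [∅] ; pick no-route
  add 17.102.233.210/32 -> H2 at depth 32
  add 93.100.173.80/28 -> H0 at depth 28
  add 93.100.160.0/20 -> H3 at depth 20
  add 31.37.64.0/20 -> H0 at depth 20
  add 31.37.68.0/22 -> H1 at depth 22
  Q 31.37.75.193: descend 00011111001001010100 ; hops seen [H6,H0] ; pick H0
  add 17.102.233.208/28 -> H5 at depth 28
  Q 31.37.70.208: descend 0001111100100101010001 ; hops seen [H6,H0,H1] ; pick H1
  add 31.37.0.0/16 -> H6 at depth 16
  add 93.96.0.0/12 -> H5 at depth 12
  add 93.0.0.0/8 -> H2 at depth 8
  add 0.0.0.0/1 -> H1 at depth 1
  Q 93.0.121.17: descend 010111010 ; hops seen [H1,H2] ; pick H2
  add 93.100.173.80/28 -> H6 at depth 28
  add 31.37.68.200/32 -> H0 at depth 32
  add 17.102.0.0/16 -> H4 at depth 16
  add 88.0.0.0/5 -> H4 at depth 5
  add 17.102.233.210/32 -> H3 at depth 32
  - 17.102.0.0/16 clear@16

== LOOKUPS ==
["no-route","H0","H1","H2"]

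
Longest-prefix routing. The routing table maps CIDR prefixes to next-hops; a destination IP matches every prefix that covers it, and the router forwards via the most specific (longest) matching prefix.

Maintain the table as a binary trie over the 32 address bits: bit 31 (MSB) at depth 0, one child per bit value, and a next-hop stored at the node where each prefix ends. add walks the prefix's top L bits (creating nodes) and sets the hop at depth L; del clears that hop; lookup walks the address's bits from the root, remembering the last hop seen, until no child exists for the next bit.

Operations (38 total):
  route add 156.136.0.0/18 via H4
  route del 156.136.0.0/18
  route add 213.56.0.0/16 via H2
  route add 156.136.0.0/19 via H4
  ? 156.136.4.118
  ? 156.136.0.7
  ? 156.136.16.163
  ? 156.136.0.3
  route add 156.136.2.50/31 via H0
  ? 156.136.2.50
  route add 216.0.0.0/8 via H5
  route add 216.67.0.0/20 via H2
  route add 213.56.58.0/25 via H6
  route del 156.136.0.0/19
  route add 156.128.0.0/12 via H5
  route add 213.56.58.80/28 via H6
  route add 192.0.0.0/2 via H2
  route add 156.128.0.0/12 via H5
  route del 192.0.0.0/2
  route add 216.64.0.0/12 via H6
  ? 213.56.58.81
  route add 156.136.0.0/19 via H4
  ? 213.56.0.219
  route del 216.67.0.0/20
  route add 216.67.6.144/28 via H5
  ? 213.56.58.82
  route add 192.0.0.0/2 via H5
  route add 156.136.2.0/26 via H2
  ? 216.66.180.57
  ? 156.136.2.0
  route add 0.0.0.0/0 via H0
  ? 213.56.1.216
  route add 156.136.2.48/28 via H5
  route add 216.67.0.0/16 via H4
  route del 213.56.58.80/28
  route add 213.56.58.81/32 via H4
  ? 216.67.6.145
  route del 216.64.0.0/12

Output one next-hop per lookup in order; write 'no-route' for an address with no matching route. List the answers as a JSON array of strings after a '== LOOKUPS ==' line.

Apply in order:
  add 156.136.0.0/18 -> H4 at depth 18
  del 156.136.0.0/18 (clear depth 18)
  add 213.56.0.0/16 -> H2 at depth 16
  add 156.136.0.0/19 -> H4 at depth 19
  lookup 156.136.4.118: bits 1001110010001000000 walk d0:-→d1:-→d2:-→d3:-→d4:-→d5:-→d6:-→d7:-→d8:-→d9:-→d10:-→d11:-→d12:-→d13:-→d14:-→d15:-→d16:-→d17:-→d18:-→d19:H4 -> H4
  lookup 156.136.0.7: bits 1001110010001000000 walk d0:-→d1:-→d2:-→d3:-→d4:-→d5:-→d6:-→d7:-→d8:-→d9:-→d10:-→d11:-→d12:-→d13:-→d14:-→d15:-→d16:-→d17:-→d18:-→d19:H4 -> H4
  lookup 156.136.16.163: bits 1001110010001000000 walk d0:-→d1:-→d2:-→d3:-→d4:-→d5:-→d6:-→d7:-→d8:-→d9:-→d10:-→d11:-→d12:-→d13:-→d14:-→d15:-→d16:-→d17:-→d18:-→d19:H4 -> H4
  lookup 156.136.0.3: bits 1001110010001000000 walk d0:-→d1:-→d2:-→d3:-→d4:-→d5:-→d6:-→d7:-→d8:-→d9:-→d10:-→d11:-→d12:-→d13:-→d14:-→d15:-→d16:-→d17:-→d18:-→d19:H4 -> H4
  add 156.136.2.50/31 -> H0 at depth 31
  lookup 156.136.2.50: bits 1001110010001000000000100011001 walk d0:-→d1:-→d2:-→d3:-→d4:-→d5:-→d6:-→d7:-→d8:-→d9:-→d10:-→d11:-→d12:-→d13:-→d14:-→d15:-→d16:-→d17:-→d18:-→d19:H4→d20:-→d21:-→d22:-→d23:-→d24:-→d25:-→d26:-→d27:-→d28:-→d29:-→d30:-→d31:H0 -> H0
  add 216.0.0.0/8 -> H5 at depth 8
  add 216.67.0.0/20 -> H2 at depth 20
  add 213.56.58.0/25 -> H6 at depth 25
  del 156.136.0.0/19 (clear depth 19)
  add 156.128.0.0/12 -> H5 at depth 12
  add 213.56.58.80/28 -> H6 at depth 28
  add 192.0.0.0/2 -> H2 at depth 2
  add 156.128.0.0/12 -> H5 at depth 12
  del 192.0.0.0/2 (clear depth 2)
  add 216.64.0.0/12 -> H6 at depth 12
  lookup 213.56.58.81: bits 1101010100111000001110100101 walk d0:-→d1:-→d2:-→d3:-→d4:-→d5:-→d6:-→d7:-→d8:-→d9:-→d10:-→d11:-→d12:-→d13:-→d14:-→d15:-→d16:H2→d17:-→d18:-→d19:-→d20:-→d21:-→d22:-→d23:-→d24:-→d25:H6→d26:-→d27:-→d28:H6 -> H6
  add 156.136.0.0/19 -> H4 at depth 19
  lookup 213.56.0.219: bits 110101010011100000 walk d0:-→d1:-→d2:-→d3:-→d4:-→d5:-→d6:-→d7:-→d8:-→d9:-→d10:-→d11:-→d12:-→d13:-→d14:-→d15:-→d16:H2→d17:-→d18:- -> H2
  del 216.67.0.0/20 (clear depth 20)
  add 216.67.6.144/28 -> H5 at depth 28
  lookup 213.56.58.82: bits 1101010100111000001110100101 walk d0:-→d1:-→d2:-→d3:-→d4:-→d5:-→d6:-→d7:-→d8:-→d9:-→d10:-→d11:-→d12:-→d13:-→d14:-→d15:-→d16:H2→d17:-→d18:-→d19:-→d20:-→d21:-→d22:-→d23:-→d24:-→d25:H6→d26:-→d27:-→d28:H6 -> H6
  add 192.0.0.0/2 -> H5 at depth 2
  add 156.136.2.0/26 -> H2 at depth 26
  lookup 216.66.180.57: bits 110110000100001 walk d0:-→d1:-→d2:H5→d3:-→d4:-→d5:-→d6:-→d7:-→d8:H5→d9:-→d10:-→d11:-→d12:H6→d13:-→d14:-→d15:- -> H6
  lookup 156.136.2.0: bits 10011100100010000000001000 walk d0:-→d1:-→d2:-→d3:-→d4:-→d5:-→d6:-→d7:-→d8:-→d9:-→d10:-→d11:-→d12:H5→d13:-→d14:-→d15:-→d16:-→d17:-→d18:-→d19:H4→d20:-→d21:-→d22:-→d23:-→d24:-→d25:-→d26:H2 -> H2
  add 0.0.0.0/0 -> H0 at depth 0
  lookup 213.56.1.216: bits 110101010011100000 walk d0:H0→d1:-→d2:H5→d3:-→d4:-→d5:-→d6:-→d7:-→d8:-→d9:-→d10:-→d11:-→d12:-→d13:-→d14:-→d15:-→d16:H2→d17:-→d18:- -> H2
  add 156.136.2.48/28 -> H5 at depth 28
  add 216.67.0.0/16 -> H4 at depth 16
  del 213.56.58.80/28 (clear depth 28)
  add 213.56.58.81/32 -> H4 at depth 32
  lookup 216.67.6.145: bits 1101100001000011000001101001 walk d0:H0→d1:-→d2:H5→d3:-→d4:-→d5:-→d6:-→d7:-→d8:H5→d9:-→d10:-→d11:-→d12:H6→d13:-→d14:-→d15:-→d16:H4→d17:-→d18:-→d19:-→d20:-→d21:-→d22:-→d23:-→d24:-→d25:-→d26:-→d27:-→d28:H5 -> H5
  del 216.64.0.0/12 (clear depth 12)

== LOOKUPS ==
["H4","H4","H4","H4","H0","H6","H2","H6","H6","H2","H2","H5"]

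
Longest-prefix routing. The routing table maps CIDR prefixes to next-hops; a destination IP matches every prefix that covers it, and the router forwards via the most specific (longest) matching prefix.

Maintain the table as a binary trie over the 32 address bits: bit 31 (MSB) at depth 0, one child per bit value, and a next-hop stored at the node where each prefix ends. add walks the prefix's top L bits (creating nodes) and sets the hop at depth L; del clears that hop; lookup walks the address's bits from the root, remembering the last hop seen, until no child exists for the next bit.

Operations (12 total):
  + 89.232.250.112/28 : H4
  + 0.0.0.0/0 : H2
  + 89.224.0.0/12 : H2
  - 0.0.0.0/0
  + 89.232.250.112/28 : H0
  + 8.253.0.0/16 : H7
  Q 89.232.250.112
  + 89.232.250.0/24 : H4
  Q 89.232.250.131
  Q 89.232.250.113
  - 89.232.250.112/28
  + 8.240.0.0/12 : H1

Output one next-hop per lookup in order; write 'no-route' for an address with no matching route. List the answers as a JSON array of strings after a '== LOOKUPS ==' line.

Apply in order:
  add 89.232.250.112/28 -> H4 at depth 28
  add 0.0.0.0/0 -> H2 at depth 0
  add 89.224.0.0/12 -> H2 at depth 12
  del 0.0.0.0/0 (clear depth 0)
  add 89.232.250.112/28 -> H0 at depth 28
  add 8.253.0.0/16 -> H7 at depth 16
  Q 89.232.250.112: descend 0101100111101000111110100111 ; hops seen [H2,H0] ; pick H0
  add 89.232.250.0/24 -> H4 at depth 24
  Q 89.232.250.131: descend 010110011110100011111010 ; hops seen [H2,H4] ; pick H4
  Q 89.232.250.113: descend 0101100111101000111110100111 ; hops seen [H2,H4,H0] ; pick H0
  del 89.232.250.112/28 (clear depth 28)
  add 8.240.0.0/12 -> H1 at depth 12

== LOOKUPS ==
["H0","H4","H0"]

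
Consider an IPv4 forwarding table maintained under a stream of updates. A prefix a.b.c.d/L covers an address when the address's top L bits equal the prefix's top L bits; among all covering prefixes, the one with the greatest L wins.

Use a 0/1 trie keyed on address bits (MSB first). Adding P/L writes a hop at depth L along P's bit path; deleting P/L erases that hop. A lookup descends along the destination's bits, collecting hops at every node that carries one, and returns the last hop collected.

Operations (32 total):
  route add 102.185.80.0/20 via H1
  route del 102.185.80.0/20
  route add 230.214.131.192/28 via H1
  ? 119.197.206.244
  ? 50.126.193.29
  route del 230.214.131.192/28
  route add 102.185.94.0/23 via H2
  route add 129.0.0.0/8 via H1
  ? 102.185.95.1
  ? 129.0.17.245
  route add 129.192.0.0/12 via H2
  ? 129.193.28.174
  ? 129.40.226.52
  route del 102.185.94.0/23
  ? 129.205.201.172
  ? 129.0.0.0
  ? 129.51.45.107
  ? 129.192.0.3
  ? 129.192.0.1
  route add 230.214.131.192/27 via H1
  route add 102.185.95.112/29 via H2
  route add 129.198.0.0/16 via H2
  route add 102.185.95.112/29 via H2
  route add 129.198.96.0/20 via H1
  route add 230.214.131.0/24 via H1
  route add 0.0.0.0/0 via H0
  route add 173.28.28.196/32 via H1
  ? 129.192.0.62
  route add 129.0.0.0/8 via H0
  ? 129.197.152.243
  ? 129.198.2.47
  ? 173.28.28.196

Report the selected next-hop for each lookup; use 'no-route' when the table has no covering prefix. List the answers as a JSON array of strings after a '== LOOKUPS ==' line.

Trace:
  add 102.185.80.0/20 -> H1 at depth 20
  del 102.185.80.0/20 (clear depth 20)
  add 230.214.131.192/28 -> H1 at depth 28
  lookup 119.197.206.244: bits 011 walk d0:-→d1:-→d2:-→d3:- -> no-route
  lookup 50.126.193.29: bits 0 walk d0:-→d1:- -> no-route
  del 230.214.131.192/28 (clear depth 28)
  add 102.185.94.0/23 -> H2 at depth 23
  add 129.0.0.0/8 -> H1 at depth 8
  lookup 102.185.95.1: bits 01100110101110010101111 walk d0:-→d1:-→d2:-→d3:-→d4:-→d5:-→d6:-→d7:-→d8:-→d9:-→d10:-→d11:-→d12:-→d13:-→d14:-→d15:-→d16:-→d17:-→d18:-→d19:-→d20:-→d21:-→d22:-→d23:H2 -> H2
  lookup 129.0.17.245: bits 10000001 walk d0:-→d1:-→d2:-→d3:-→d4:-→d5:-→d6:-→d7:-→d8:H1 -> H1
  add 129.192.0.0/12 -> H2 at depth 12
  lookup 129.193.28.174: bits 100000011100 walk d0:-→d1:-→d2:-→d3:-→d4:-→d5:-→d6:-→d7:-→d8:H1→d9:-→d10:-→d11:-→d12:H2 -> H2
  lookup 129.40.226.52: bits 10000001 walk d0:-→d1:-→d2:-→d3:-→d4:-→d5:-→d6:-→d7:-→d8:H1 -> H1
  del 102.185.94.0/23 (clear depth 23)
  lookup 129.205.201.172: bits 100000011100 walk d0:-→d1:-→d2:-→d3:-→d4:-→d5:-→d6:-→d7:-→d8:H1→d9:-→d10:-→d11:-→d12:H2 -> H2
  lookup 129.0.0.0: bits 10000001 walk d0:-→d1:-→d2:-→d3:-→d4:-→d5:-→d6:-→d7:-→d8:H1 -> H1
  lookup 129.51.45.107: bits 10000001 walk d0:-→d1:-→d2:-→d3:-→d4:-→d5:-→d6:-→d7:-→d8:H1 -> H1
  lookup 129.192.0.3: bits 100000011100 walk d0:-→d1:-→d2:-→d3:-→d4:-→d5:-→d6:-→d7:-→d8:H1→d9:-→d10:-→d11:-→d12:H2 -> H2
  lookup 129.192.0.1: bits 100000011100 walk d0:-→d1:-→d2:-→d3:-→d4:-→d5:-→d6:-→d7:-→d8:H1→d9:-→d10:-→d11:-→d12:H2 -> H2
  add 230.214.131.192/27 -> H1 at depth 27
  add 102.185.95.112/29 -> H2 at depth 29
  add 129.198.0.0/16 -> H2 at depth 16
  add 102.185.95.112/29 -> H2 at depth 29
  add 129.198.96.0/20 -> H1 at depth 20
  add 230.214.131.0/24 -> H1 at depth 24
  add 0.0.0.0/0 -> H0 at depth 0
  add 173.28.28.196/32 -> H1 at depth 32
  lookup 129.192.0.62: bits 1000000111000 walk d0:H0→d1:-→d2:-→d3:-→d4:-→d5:-→d6:-→d7:-→d8:H1→d9:-→d10:-→d11:-→d12:H2→d13:- -> H2
  add 129.0.0.0/8 -> H0 at depth 8
  lookup 129.197.152.243: bits 10000001110001 walk d0:H0→d1:-→d2:-→d3:-→d4:-→d5:-→d6:-→d7:-→d8:H0→d9:-→d10:-→d11:-→d12:H2→d13:-→d14:- -> H2
  lookup 129.198.2.47: bits 10000001110001100 walk d0:H0→d1:-→d2:-→d3:-→d4:-→d5:-→d6:-→d7:-→d8:H0→d9:-→d10:-→d11:-→d12:H2→d13:-→d14:-→d15:-→d16:H2→d17:- -> H2
  lookup 173.28.28.196: bits 10101101000111000001110011000100 walk d0:H0→d1:-→d2:-→d3:-→d4:-→d5:-→d6:-→d7:-→d8:-→d9:-→d10:-→d11:-→d12:-→d13:-→d14:-→d15:-→d16:-→d17:-→d18:-→d19:-→d20:-→d21:-→d22:-→d23:-→d24:-→d25:-→d26:-→d27:-→d28:-→d29:-→d30:-→d31:-→d32:H1 -> H1

== LOOKUPS ==
["no-route","no-route","H2","H1","H2","H1","H2","H1","H1","H2","H2","H2","H2","H2","H1"]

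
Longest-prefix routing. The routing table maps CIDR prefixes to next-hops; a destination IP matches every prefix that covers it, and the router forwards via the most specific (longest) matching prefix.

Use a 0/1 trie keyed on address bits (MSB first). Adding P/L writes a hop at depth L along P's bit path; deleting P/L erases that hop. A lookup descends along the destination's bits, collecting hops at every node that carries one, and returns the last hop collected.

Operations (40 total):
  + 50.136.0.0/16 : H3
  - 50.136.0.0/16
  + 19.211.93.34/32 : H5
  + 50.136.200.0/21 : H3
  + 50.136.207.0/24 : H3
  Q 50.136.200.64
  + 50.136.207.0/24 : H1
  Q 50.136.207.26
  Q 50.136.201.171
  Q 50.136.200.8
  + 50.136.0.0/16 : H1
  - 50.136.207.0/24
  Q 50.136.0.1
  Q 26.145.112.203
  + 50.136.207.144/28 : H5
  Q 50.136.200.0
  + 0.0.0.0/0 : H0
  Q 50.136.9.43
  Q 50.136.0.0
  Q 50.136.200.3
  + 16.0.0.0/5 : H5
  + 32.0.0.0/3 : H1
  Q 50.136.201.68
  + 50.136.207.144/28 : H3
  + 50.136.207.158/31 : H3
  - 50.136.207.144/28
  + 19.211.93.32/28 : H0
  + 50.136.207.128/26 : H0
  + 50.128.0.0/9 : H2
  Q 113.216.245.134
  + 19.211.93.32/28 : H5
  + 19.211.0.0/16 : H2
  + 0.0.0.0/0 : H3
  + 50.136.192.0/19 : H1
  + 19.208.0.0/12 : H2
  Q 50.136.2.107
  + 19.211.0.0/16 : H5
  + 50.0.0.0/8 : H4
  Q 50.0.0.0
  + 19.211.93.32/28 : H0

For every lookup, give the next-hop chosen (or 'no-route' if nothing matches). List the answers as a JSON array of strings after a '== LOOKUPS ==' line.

Trace:
  + 50.136.0.0/16 (H3) depth=16
  - 50.136.0.0/16 clear@16
  + 19.211.93.34/32 (H5) depth=32
  + 50.136.200.0/21 (H3) depth=21
  + 50.136.207.0/24 (H3) depth=24
  Q 50.136.200.64: descend 001100101000100011001 ; hops seen [H3] ; pick H3
  + 50.136.207.0/24 (H1) depth=24
  Q 50.136.207.26: descend 001100101000100011001111 ; hops seen [H3,H1] ; pick H1
  Q 50.136.201.171: descend 001100101000100011001 ; hops seen [H3] ; pick H3
  Q 50.136.200.8: descend 001100101000100011001 ; hops seen [H3] ; pick H3
  + 50.136.0.0/16 (H1) depth=16
  - 50.136.207.0/24 clear@24
  Q 50.136.0.1: descend 0011001010001000 ; hops seen [H1] ; pick H1
  Q 26.145.112.203: descend 0001 ; hops seen [∅] ; pick no-route
  + 50.136.207.144/28 (H5) depth=28
  Q 50.136.200.0: descend 001100101000100011001 ; hops seen [H1,H3] ; pick H3
  + 0.0.0.0/0 (H0) depth=0
  Q 50.136.9.43: descend 0011001010001000 ; hops seen [H0,H1] ; pick H1
  Q 50.136.0.0: descend 0011001010001000 ; hops seen [H0,H1] ; pick H1
  Q 50.136.200.3: descend 001100101000100011001 ; hops seen [H0,H1,H3] ; pick H3
  + 16.0.0.0/5 (H5) depth=5
  + 32.0.0.0/3 (H1) depth=3
  Q 50.136.201.68: descend 001100101000100011001 ; hops seen [H0,H1,H1,H3] ; pick H3
  + 50.136.207.144/28 (H3) depth=28
  + 50.136.207.158/31 (H3) depth=31
  - 50.136.207.144/28 clear@28
  + 19.211.93.32/28 (H0) depth=28
  + 50.136.207.128/26 (H0) depth=26
  + 50.128.0.0/9 (H2) depth=9
  Q 113.216.245.134: descend 0 ; hops seen [H0] ; pick H0
  + 19.211.93.32/28 (H5) depth=28
  + 19.211.0.0/16 (H2) depth=16
  + 0.0.0.0/0 (H3) depth=0
  + 50.136.192.0/19 (H1) depth=19
  + 19.208.0.0/12 (H2) depth=12
  Q 50.136.2.107: descend 0011001010001000 ; hops seen [H3,H1,H2,H1] ; pick H1
  + 19.211.0.0/16 (H5) depth=16
  + 50.0.0.0/8 (H4) depth=8
  Q 50.0.0.0: descend 00110010 ; hops seen [H3,H1,H4] ; pick H4
  + 19.211.93.32/28 (H0) depth=28

== LOOKUPS ==
["H3","H1","H3","H3","H1","no-route","H3","H1","H1","H3","H3","H0","H1","H4"]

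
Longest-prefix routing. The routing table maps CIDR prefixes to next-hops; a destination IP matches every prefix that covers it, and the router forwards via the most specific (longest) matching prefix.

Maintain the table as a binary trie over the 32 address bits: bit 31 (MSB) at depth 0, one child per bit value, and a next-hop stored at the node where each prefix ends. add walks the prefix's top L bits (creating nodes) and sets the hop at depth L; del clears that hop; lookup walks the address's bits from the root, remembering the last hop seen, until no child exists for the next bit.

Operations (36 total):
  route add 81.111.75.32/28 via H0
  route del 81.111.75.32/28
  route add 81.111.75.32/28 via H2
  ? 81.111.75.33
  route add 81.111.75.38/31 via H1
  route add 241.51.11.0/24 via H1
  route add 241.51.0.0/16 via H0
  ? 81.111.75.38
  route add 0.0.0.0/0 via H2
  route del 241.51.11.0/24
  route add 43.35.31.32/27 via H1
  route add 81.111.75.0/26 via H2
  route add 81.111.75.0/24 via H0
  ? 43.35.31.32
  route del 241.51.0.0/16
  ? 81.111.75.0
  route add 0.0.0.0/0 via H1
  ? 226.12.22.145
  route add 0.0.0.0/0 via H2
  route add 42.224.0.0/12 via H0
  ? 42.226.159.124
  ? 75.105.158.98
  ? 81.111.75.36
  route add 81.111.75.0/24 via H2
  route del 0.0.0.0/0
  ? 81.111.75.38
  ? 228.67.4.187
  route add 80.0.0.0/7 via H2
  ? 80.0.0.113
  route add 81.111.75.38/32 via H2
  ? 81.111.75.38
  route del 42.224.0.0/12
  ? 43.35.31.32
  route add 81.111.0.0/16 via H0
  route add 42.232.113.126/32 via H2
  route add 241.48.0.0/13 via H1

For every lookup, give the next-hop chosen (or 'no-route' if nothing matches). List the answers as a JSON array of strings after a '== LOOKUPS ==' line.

Trace:
  + 81.111.75.32/28 (H0) depth=28
  - 81.111.75.32/28 clear@28
  + 81.111.75.32/28 (H2) depth=28
  Q 81.111.75.33: descend 0101000101101111010010110010 ; hops seen [H2] ; pick H2
  + 81.111.75.38/31 (H1) depth=31
  + 241.51.11.0/24 (H1) depth=24
  + 241.51.0.0/16 (H0) depth=16
  Q 81.111.75.38: descend 0101000101101111010010110010011 ; hops seen [H2,H1] ; pick H1
  + 0.0.0.0/0 (H2) depth=0
  - 241.51.11.0/24 clear@24
  + 43.35.31.32/27 (H1) depth=27
  + 81.111.75.0/26 (H2) depth=26
  + 81.111.75.0/24 (H0) depth=24
  Q 43.35.31.32: descend 001010110010001100011111001 ; hops seen [H2,H1] ; pick H1
  - 241.51.0.0/16 clear@16
  Q 81.111.75.0: descend 01010001011011110100101100 ; hops seen [H2,H0,H2] ; pick H2
  + 0.0.0.0/0 (H1) depth=0
  Q 226.12.22.145: descend 111 ; hops seen [H1] ; pick H1
  + 0.0.0.0/0 (H2) depth=0
  + 42.224.0.0/12 (H0) depth=12
  Q 42.226.159.124: descend 001010101110 ; hops seen [H2,H0] ; pick H0
  Q 75.105.158.98: descend 010 ; hops seen [H2] ; pick H2
  Q 81.111.75.36: descend 010100010110111101001011001001 ; hops seen [H2,H0,H2,H2] ; pick H2
  + 81.111.75.0/24 (H2) depth=24
  - 0.0.0.0/0 clear@0
  Q 81.111.75.38: descend 0101000101101111010010110010011 ; hops seen [H2,H2,H2,H1] ; pick H1
  Q 228.67.4.187: descend 111 ; hops seen [∅] ; pick no-route
  + 80.0.0.0/7 (H2) depth=7
  Q 80.0.0.113: descend 0101000 ; hops seen [H2] ; pick H2
  + 81.111.75.38/32 (H2) depth=32
  Q 81.111.75.38: descend 01010001011011110100101100100110 ; hops seen [H2,H2,H2,H2,H1,H2] ; pick H2
  - 42.224.0.0/12 clear@12
  Q 43.35.31.32: descend 001010110010001100011111001 ; hops seen [H1] ; pick H1
  + 81.111.0.0/16 (H0) depth=16
  + 42.232.113.126/32 (H2) depth=32
  + 241.48.0.0/13 (H1) depth=13

== LOOKUPS ==
["H2","H1","H1","H2","H1","H0","H2","H2","H1","no-route","H2","H2","H1"]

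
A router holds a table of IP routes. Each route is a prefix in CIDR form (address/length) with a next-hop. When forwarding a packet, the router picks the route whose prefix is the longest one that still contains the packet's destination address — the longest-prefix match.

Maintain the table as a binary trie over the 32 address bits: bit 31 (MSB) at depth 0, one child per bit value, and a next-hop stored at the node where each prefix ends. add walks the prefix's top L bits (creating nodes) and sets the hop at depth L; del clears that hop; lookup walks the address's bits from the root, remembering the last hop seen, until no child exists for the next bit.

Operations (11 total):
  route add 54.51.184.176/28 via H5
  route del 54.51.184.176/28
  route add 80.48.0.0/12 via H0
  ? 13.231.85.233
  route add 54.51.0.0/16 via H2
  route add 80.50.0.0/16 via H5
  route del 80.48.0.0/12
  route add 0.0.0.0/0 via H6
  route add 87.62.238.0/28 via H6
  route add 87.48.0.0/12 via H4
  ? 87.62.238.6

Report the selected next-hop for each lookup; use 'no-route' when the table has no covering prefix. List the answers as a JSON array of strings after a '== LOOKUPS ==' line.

Process each operation:
  + 54.51.184.176/28 (H5) depth=28
  del 54.51.184.176/28 (clear depth 28)
  + 80.48.0.0/12 (H0) depth=12
  ? 13.231.85.233  path d0:-→d1:-→d2:-  best=no-route
  + 54.51.0.0/16 (H2) depth=16
  + 80.50.0.0/16 (H5) depth=16
  del 80.48.0.0/12 (clear depth 12)
  + 0.0.0.0/0 (H6) depth=0
  + 87.62.238.0/28 (H6) depth=28
  + 87.48.0.0/12 (H4) depth=12
  ? 87.62.238.6  path d0:H6→d1:-→d2:-→d3:-→d4:-→d5:-→d6:-→d7:-→d8:-→d9:-→d10:-→d11:-→d12:H4→d13:-→d14:-→d15:-→d16:-→d17:-→d18:-→d19:-→d20:-→d21:-→d22:-→d23:-→d24:-→d25:-→d26:-→d27:-→d28:H6  best=H6

== LOOKUPS ==
["no-route","H6"]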